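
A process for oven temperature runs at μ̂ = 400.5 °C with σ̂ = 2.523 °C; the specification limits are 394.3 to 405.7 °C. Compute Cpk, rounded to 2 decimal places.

Cpu = (USL − μ̂) / (3σ̂) = (405.7 − 400.5) / (3 × 2.523) = 0.6870; Cpl = (μ̂ − LSL) / (3σ̂) = (400.5 − 394.3) / (3 × 2.523) = 0.8191; Cpk = min(Cpu, Cpl) = 0.6870

0.69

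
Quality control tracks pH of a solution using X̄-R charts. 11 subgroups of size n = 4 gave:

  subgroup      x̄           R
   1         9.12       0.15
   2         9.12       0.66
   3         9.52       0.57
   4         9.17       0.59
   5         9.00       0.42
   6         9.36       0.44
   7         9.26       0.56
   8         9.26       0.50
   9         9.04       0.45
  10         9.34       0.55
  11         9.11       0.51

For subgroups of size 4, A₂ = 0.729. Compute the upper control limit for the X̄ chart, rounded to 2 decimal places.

X̄̄ = (9.12 + 9.12 + 9.52 + 9.17 + 9.00 + 9.36 + 9.26 + 9.26 + 9.04 + 9.34 + 9.11) / 11 = 101.3000 / 11 = 9.2091
R̄ = (0.15 + 0.66 + 0.57 + 0.59 + 0.42 + 0.44 + 0.56 + 0.50 + 0.45 + 0.55 + 0.51) / 11 = 5.4000 / 11 = 0.4909
UCL = X̄̄ + A₂·R̄ = 9.2091 + 0.729 × 0.4909 = 9.5670

9.57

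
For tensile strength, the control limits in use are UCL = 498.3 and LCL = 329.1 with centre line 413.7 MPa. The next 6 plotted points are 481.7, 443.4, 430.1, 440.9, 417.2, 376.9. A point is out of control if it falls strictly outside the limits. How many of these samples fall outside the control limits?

0

All 6 points lie within [329.1, 498.3].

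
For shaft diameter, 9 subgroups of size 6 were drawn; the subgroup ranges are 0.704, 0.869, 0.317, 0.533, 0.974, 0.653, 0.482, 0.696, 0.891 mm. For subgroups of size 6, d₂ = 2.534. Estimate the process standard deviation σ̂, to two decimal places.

R̄ = (0.704 + 0.869 + 0.317 + 0.533 + 0.974 + 0.653 + 0.482 + 0.696 + 0.891) / 9 = 0.6799
σ̂ = R̄ / d₂ = 0.6799 / 2.534 = 0.2683

0.27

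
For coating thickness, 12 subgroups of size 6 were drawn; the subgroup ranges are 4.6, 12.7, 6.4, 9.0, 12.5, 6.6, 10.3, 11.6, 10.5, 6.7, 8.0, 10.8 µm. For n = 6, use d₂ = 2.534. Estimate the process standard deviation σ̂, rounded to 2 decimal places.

3.61

R̄ = (4.6 + 12.7 + 6.4 + 9.0 + 12.5 + 6.6 + 10.3 + 11.6 + 10.5 + 6.7 + 8.0 + 10.8) / 12 = 9.1417
σ̂ = R̄ / d₂ = 9.1417 / 2.534 = 3.6076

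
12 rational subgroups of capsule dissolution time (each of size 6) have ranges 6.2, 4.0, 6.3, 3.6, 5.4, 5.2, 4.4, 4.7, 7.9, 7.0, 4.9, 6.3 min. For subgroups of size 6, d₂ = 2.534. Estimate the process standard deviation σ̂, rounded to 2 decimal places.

R̄ = (6.2 + 4.0 + 6.3 + 3.6 + 5.4 + 5.2 + 4.4 + 4.7 + 7.9 + 7.0 + 4.9 + 6.3) / 12 = 5.4917
σ̂ = R̄ / d₂ = 5.4917 / 2.534 = 2.1672

2.17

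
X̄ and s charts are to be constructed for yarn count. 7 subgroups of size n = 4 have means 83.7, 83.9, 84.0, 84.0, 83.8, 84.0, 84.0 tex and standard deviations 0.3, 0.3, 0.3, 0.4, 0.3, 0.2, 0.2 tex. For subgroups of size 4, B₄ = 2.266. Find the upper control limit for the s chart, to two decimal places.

0.65

s̄ = (0.3 + 0.3 + 0.3 + 0.4 + 0.3 + 0.2 + 0.2) / 7 = 0.2857
UCL_s = B₄·s̄ = 2.266 × 0.2857 = 0.6474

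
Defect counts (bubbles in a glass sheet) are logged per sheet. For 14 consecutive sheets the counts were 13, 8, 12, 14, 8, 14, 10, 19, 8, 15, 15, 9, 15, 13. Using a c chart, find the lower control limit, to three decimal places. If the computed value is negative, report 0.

1.811

c̄ = (13 + 8 + 12 + 14 + 8 + 14 + 10 + 19 + 8 + 15 + 15 + 9 + 15 + 13) / 14 = 173 / 14 = 12.3571
LCL = c̄ − 3√c̄ = 12.3571 − 3 × 3.5153 = 1.8113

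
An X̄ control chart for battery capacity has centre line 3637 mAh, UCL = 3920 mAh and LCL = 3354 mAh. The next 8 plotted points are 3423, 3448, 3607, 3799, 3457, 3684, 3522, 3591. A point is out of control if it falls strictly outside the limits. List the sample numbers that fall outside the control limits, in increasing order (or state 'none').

All 8 points lie within [3354, 3920].

none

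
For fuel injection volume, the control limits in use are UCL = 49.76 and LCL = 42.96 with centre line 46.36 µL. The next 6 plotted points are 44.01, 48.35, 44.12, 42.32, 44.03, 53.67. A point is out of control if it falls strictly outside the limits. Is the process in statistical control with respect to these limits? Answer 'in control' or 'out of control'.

out of control

Compare each point to [42.96, 49.76]: sample 4 = 42.32 < LCL; sample 6 = 53.67 > UCL.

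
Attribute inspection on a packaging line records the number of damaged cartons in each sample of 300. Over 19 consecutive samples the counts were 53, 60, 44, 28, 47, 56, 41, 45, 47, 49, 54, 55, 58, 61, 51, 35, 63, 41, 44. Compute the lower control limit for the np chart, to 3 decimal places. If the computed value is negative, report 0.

29.836

p̄ = Σdᵢ / (k·n) = 932 / (19 × 300) = 0.16351
LCL = np̄ − 3·√(np̄(1−p̄)) = 49.0526 − 3 × 6.4056 = 29.8357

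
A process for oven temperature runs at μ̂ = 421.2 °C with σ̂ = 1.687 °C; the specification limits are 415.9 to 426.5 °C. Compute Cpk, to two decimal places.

1.05

Cpu = (USL − μ̂) / (3σ̂) = (426.5 − 421.2) / (3 × 1.687) = 1.0472; Cpl = (μ̂ − LSL) / (3σ̂) = (421.2 − 415.9) / (3 × 1.687) = 1.0472; Cpk = min(Cpu, Cpl) = 1.0472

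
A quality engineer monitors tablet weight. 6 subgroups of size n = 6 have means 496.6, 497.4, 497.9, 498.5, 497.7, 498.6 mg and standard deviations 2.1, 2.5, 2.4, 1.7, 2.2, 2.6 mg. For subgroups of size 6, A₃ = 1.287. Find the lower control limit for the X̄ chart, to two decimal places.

X̄̄ = (496.6 + 497.4 + 497.9 + 498.5 + 497.7 + 498.6) / 6 = 497.7833
s̄ = (2.1 + 2.5 + 2.4 + 1.7 + 2.2 + 2.6) / 6 = 2.2500
LCL = X̄̄ − A₃·s̄ = 497.7833 − 1.287 × 2.2500 = 494.8876

494.89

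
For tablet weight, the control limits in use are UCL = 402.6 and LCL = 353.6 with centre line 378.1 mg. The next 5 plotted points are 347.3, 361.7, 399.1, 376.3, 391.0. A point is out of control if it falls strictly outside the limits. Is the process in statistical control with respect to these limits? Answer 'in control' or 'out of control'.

out of control

Compare each point to [353.6, 402.6]: sample 1 = 347.3 < LCL.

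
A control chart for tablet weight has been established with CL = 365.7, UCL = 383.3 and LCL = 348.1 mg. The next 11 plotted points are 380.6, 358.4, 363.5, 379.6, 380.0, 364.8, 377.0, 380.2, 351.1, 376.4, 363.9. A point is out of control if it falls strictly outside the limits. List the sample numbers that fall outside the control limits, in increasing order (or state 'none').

none

All 11 points lie within [348.1, 383.3].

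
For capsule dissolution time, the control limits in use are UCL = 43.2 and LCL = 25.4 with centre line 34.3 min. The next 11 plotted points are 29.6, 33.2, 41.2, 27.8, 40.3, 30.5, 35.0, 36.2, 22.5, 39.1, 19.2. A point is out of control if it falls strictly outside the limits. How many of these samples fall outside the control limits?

Compare each point to [25.4, 43.2]: sample 9 = 22.5 < LCL; sample 11 = 19.2 < LCL.

2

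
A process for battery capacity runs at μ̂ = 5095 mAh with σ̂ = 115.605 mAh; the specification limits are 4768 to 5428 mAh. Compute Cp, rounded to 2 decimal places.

0.95

Cp = (USL − LSL) / (6σ̂) = (5428 − 4768) / (6 × 115.605) = 660.0000 / 693.6300 = 0.9515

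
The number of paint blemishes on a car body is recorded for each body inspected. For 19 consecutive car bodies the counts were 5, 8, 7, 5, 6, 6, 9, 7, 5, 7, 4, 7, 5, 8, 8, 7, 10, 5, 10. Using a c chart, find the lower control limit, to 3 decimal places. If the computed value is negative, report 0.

0.000

c̄ = (5 + 8 + 7 + 5 + 6 + 6 + 9 + 7 + 5 + 7 + 4 + 7 + 5 + 8 + 8 + 7 + 10 + 5 + 10) / 19 = 129 / 19 = 6.7895
LCL = c̄ − 3√c̄ = 6.7895 − 3 × 2.6057 = -1.0275 → 0 (cannot be negative)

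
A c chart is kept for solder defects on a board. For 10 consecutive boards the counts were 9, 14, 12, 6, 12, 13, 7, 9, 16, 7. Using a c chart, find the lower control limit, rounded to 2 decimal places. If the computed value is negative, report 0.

c̄ = (9 + 14 + 12 + 6 + 12 + 13 + 7 + 9 + 16 + 7) / 10 = 105 / 10 = 10.5000
LCL = c̄ − 3√c̄ = 10.5000 − 3 × 3.2404 = 0.7789

0.78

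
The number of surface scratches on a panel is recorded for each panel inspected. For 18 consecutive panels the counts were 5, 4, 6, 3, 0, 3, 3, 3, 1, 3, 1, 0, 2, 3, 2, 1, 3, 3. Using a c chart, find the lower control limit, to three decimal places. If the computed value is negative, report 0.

0.000

c̄ = (5 + 4 + 6 + 3 + 0 + 3 + 3 + 3 + 1 + 3 + 1 + 0 + 2 + 3 + 2 + 1 + 3 + 3) / 18 = 46 / 18 = 2.5556
LCL = c̄ − 3√c̄ = 2.5556 − 3 × 1.5986 = -2.2403 → 0 (cannot be negative)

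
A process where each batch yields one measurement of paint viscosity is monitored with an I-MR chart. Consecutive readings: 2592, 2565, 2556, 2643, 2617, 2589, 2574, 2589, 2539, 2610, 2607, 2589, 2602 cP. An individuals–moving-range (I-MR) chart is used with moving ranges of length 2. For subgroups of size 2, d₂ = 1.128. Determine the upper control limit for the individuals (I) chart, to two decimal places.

X̄ = (2592 + 2565 + 2556 + 2643 + 2617 + 2589 + 2574 + 2589 + 2539 + 2610 + 2607 + 2589 + 2602) / 13 = 2590.1538
Moving ranges: 27, 9, 87, 26, 28, 15, 15, 50, 71, 3, 18, 13; M̄R̄ = 362.0000 / 12 = 30.1667
UCL = X̄ + 3·M̄R̄/d₂ = 2590.1538 + 3 × 30.1667 / 1.128 = 2670.3843

2670.38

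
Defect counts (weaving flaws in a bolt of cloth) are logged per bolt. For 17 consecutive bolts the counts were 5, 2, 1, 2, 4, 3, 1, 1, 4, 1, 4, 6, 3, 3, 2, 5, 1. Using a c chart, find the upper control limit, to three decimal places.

c̄ = (5 + 2 + 1 + 2 + 4 + 3 + 1 + 1 + 4 + 1 + 4 + 6 + 3 + 3 + 2 + 5 + 1) / 17 = 48 / 17 = 2.8235
UCL = c̄ + 3√c̄ = 2.8235 + 3 × √2.8235 = 2.8235 + 3 × 1.6803 = 7.8645

7.865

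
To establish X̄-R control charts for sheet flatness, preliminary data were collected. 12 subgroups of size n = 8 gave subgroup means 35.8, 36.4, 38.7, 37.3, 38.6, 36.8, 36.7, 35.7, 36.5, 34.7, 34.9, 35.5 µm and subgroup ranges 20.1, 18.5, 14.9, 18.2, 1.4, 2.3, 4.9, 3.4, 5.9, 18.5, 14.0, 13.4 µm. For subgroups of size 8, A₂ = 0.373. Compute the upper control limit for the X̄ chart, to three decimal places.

X̄̄ = (35.8 + 36.4 + 38.7 + 37.3 + 38.6 + 36.8 + 36.7 + 35.7 + 36.5 + 34.7 + 34.9 + 35.5) / 12 = 437.6000 / 12 = 36.4667
R̄ = (20.1 + 18.5 + 14.9 + 18.2 + 1.4 + 2.3 + 4.9 + 3.4 + 5.9 + 18.5 + 14.0 + 13.4) / 12 = 135.5000 / 12 = 11.2917
UCL = X̄̄ + A₂·R̄ = 36.4667 + 0.373 × 11.2917 = 40.6785

40.678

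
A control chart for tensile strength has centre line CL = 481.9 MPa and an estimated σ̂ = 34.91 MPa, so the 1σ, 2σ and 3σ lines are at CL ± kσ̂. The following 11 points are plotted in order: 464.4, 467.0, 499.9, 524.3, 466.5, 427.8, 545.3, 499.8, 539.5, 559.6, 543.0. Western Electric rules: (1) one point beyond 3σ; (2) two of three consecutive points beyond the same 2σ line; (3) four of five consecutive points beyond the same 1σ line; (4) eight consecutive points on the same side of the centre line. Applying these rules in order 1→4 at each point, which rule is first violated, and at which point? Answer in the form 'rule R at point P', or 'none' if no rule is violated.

Zone of each point (C = within 1σ̂, B = 1σ̂–2σ̂, A = 2σ̂–3σ̂, * = beyond 3σ̂; sign = side of CL): 1:-C, 2:-C, 3:+C, 4:+B, 5:-C, 6:-B, 7:+B, 8:+C, 9:+B, 10:+A, 11:+B
Rule 3 (four of five consecutive points beyond the same 1σ limit) is satisfied at point 11.

rule 3 at point 11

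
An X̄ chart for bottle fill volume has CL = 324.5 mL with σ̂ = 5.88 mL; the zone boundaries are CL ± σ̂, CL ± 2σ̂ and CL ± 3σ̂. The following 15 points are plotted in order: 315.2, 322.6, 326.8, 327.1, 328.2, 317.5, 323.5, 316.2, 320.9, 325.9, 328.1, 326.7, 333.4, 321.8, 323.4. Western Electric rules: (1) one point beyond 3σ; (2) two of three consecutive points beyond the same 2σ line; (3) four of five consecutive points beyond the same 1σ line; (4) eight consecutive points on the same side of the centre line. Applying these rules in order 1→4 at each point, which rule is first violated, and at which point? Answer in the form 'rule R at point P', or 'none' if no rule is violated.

none

Zone of each point (C = within 1σ̂, B = 1σ̂–2σ̂, A = 2σ̂–3σ̂, * = beyond 3σ̂; sign = side of CL): 1:-B, 2:-C, 3:+C, 4:+C, 5:+C, 6:-B, 7:-C, 8:-B, 9:-C, 10:+C, 11:+C, 12:+C, 13:+B, 14:-C, 15:-C
No rule fires across all 15 points.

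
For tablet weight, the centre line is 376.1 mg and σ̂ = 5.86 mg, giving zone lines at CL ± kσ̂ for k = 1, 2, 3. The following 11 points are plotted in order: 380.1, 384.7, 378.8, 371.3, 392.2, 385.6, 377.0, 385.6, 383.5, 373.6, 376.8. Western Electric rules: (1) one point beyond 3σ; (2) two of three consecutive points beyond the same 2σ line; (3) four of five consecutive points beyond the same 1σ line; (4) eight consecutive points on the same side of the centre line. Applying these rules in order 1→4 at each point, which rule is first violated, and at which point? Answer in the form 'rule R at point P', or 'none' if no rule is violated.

Zone of each point (C = within 1σ̂, B = 1σ̂–2σ̂, A = 2σ̂–3σ̂, * = beyond 3σ̂; sign = side of CL): 1:+C, 2:+B, 3:+C, 4:-C, 5:+A, 6:+B, 7:+C, 8:+B, 9:+B, 10:-C, 11:+C
Rule 3 (four of five consecutive points beyond the same 1σ limit) is satisfied at point 9.

rule 3 at point 9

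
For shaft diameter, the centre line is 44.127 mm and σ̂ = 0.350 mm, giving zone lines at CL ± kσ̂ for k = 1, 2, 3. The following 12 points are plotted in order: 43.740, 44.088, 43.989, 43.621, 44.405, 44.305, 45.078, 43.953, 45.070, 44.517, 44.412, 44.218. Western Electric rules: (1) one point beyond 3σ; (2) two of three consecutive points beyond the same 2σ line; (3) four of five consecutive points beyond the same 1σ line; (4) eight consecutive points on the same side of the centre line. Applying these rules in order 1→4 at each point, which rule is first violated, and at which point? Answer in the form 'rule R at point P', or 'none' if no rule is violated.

rule 2 at point 9

Zone of each point (C = within 1σ̂, B = 1σ̂–2σ̂, A = 2σ̂–3σ̂, * = beyond 3σ̂; sign = side of CL): 1:-B, 2:-C, 3:-C, 4:-B, 5:+C, 6:+C, 7:+A, 8:-C, 9:+A, 10:+B, 11:+C, 12:+C
Rule 2 (two of three consecutive points beyond the same 2σ limit) is satisfied at point 9.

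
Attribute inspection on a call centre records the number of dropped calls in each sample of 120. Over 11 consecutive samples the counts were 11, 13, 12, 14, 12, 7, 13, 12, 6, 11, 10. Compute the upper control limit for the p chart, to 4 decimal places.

p̄ = Σdᵢ / (k·n) = 121 / (11 × 120) = 0.09167
UCL = p̄ + 3·√(p̄(1−p̄)/n) = 0.09167 + 3 × √(0.09167×0.90833/120) = 0.09167 + 3 × 0.02634 = 0.17069

0.1707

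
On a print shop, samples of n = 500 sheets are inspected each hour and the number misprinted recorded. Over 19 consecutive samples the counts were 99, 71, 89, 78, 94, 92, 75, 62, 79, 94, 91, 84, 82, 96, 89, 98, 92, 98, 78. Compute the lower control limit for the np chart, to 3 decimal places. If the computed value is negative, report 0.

p̄ = Σdᵢ / (k·n) = 1641 / (19 × 500) = 0.17274
LCL = np̄ − 3·√(np̄(1−p̄)) = 86.3684 − 3 × 8.4528 = 61.0101

61.010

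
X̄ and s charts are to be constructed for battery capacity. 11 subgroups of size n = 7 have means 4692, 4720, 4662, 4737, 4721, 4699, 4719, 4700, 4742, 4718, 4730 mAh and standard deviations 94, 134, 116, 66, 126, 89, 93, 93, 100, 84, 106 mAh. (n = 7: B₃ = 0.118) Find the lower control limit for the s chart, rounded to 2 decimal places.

s̄ = (94 + 134 + 116 + 66 + 126 + 89 + 93 + 93 + 100 + 84 + 106) / 11 = 100.0909
LCL_s = B₃·s̄ = 0.118 × 100.0909 = 11.8107

11.81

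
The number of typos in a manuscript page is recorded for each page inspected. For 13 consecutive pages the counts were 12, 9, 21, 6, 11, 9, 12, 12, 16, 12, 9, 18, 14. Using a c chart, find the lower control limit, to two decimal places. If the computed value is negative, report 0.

c̄ = (12 + 9 + 21 + 6 + 11 + 9 + 12 + 12 + 16 + 12 + 9 + 18 + 14) / 13 = 161 / 13 = 12.3846
LCL = c̄ − 3√c̄ = 12.3846 − 3 × 3.5192 = 1.8271

1.83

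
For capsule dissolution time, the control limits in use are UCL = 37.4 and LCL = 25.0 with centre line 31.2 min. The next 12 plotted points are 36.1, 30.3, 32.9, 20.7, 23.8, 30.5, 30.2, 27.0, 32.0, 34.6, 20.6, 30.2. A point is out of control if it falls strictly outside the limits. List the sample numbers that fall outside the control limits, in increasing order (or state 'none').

Compare each point to [25.0, 37.4]: sample 4 = 20.7 < LCL; sample 5 = 23.8 < LCL; sample 11 = 20.6 < LCL.

4, 5, 11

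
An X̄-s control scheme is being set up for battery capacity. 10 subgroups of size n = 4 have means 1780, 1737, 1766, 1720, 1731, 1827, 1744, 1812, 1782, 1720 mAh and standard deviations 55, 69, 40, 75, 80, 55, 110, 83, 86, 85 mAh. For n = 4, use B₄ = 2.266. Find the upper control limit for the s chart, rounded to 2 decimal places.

s̄ = (55 + 69 + 40 + 75 + 80 + 55 + 110 + 83 + 86 + 85) / 10 = 73.8000
UCL_s = B₄·s̄ = 2.266 × 73.8000 = 167.2308

167.23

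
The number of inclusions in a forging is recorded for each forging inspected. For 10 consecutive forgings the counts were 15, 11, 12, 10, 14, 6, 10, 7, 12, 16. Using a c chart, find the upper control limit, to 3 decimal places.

21.385

c̄ = (15 + 11 + 12 + 10 + 14 + 6 + 10 + 7 + 12 + 16) / 10 = 113 / 10 = 11.3000
UCL = c̄ + 3√c̄ = 11.3000 + 3 × √11.3000 = 11.3000 + 3 × 3.3615 = 21.3846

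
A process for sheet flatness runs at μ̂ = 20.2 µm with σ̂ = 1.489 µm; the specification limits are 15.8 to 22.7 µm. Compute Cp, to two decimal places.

0.77

Cp = (USL − LSL) / (6σ̂) = (22.7 − 15.8) / (6 × 1.489) = 6.9000 / 8.9340 = 0.7723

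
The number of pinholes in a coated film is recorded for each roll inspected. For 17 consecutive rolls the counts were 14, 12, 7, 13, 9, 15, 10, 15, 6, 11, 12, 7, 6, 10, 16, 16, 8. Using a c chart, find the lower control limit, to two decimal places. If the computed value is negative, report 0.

1.05

c̄ = (14 + 12 + 7 + 13 + 9 + 15 + 10 + 15 + 6 + 11 + 12 + 7 + 6 + 10 + 16 + 16 + 8) / 17 = 187 / 17 = 11.0000
LCL = c̄ − 3√c̄ = 11.0000 − 3 × 3.3166 = 1.0501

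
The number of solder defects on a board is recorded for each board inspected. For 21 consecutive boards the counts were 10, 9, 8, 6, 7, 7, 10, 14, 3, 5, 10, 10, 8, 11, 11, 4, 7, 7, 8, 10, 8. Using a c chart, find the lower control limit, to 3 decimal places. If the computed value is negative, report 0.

0.000

c̄ = (10 + 9 + 8 + 6 + 7 + 7 + 10 + 14 + 3 + 5 + 10 + 10 + 8 + 11 + 11 + 4 + 7 + 7 + 8 + 10 + 8) / 21 = 173 / 21 = 8.2381
LCL = c̄ − 3√c̄ = 8.2381 − 3 × 2.8702 = -0.3725 → 0 (cannot be negative)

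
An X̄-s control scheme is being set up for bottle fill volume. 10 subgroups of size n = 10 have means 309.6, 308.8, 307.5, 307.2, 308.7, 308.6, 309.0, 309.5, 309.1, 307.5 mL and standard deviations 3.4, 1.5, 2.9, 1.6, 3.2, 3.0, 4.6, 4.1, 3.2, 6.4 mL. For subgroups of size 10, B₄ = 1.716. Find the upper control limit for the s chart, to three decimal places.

s̄ = (3.4 + 1.5 + 2.9 + 1.6 + 3.2 + 3.0 + 4.6 + 4.1 + 3.2 + 6.4) / 10 = 3.3900
UCL_s = B₄·s̄ = 1.716 × 3.3900 = 5.8172

5.817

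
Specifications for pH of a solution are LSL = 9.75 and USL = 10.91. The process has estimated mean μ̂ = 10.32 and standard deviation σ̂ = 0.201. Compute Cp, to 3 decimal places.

0.962

Cp = (USL − LSL) / (6σ̂) = (10.91 − 9.75) / (6 × 0.201) = 1.1600 / 1.2060 = 0.9619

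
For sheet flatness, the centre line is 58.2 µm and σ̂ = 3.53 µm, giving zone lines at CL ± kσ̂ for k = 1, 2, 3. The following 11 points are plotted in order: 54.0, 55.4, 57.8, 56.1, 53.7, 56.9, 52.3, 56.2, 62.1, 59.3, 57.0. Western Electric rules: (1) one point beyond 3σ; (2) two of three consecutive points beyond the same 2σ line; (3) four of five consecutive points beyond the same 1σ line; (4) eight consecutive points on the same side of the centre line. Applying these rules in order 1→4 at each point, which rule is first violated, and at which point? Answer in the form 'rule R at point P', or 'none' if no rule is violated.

Zone of each point (C = within 1σ̂, B = 1σ̂–2σ̂, A = 2σ̂–3σ̂, * = beyond 3σ̂; sign = side of CL): 1:-B, 2:-C, 3:-C, 4:-C, 5:-B, 6:-C, 7:-B, 8:-C, 9:+B, 10:+C, 11:-C
Rule 4 (eight consecutive points on the same side of the centre line) is satisfied at point 8.

rule 4 at point 8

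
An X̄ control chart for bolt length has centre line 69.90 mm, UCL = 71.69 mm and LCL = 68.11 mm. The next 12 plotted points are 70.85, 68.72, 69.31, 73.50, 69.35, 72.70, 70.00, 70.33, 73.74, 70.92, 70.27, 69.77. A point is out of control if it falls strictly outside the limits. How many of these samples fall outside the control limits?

3

Compare each point to [68.11, 71.69]: sample 4 = 73.50 > UCL; sample 6 = 72.70 > UCL; sample 9 = 73.74 > UCL.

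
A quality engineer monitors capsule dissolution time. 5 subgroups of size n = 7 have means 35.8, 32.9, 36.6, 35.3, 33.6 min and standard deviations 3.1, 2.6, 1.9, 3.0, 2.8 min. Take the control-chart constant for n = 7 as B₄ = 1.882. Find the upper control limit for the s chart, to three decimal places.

5.044

s̄ = (3.1 + 2.6 + 1.9 + 3.0 + 2.8) / 5 = 2.6800
UCL_s = B₄·s̄ = 1.882 × 2.6800 = 5.0438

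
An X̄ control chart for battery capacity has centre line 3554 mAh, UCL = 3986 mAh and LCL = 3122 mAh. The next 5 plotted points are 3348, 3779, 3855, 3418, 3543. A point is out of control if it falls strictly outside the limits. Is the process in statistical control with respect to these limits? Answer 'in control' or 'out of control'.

All 5 points lie within [3122, 3986].

in control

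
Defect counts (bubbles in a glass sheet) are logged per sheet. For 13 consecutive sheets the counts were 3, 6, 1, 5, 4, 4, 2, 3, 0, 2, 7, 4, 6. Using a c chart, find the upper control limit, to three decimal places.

c̄ = (3 + 6 + 1 + 5 + 4 + 4 + 2 + 3 + 0 + 2 + 7 + 4 + 6) / 13 = 47 / 13 = 3.6154
UCL = c̄ + 3√c̄ = 3.6154 + 3 × √3.6154 = 3.6154 + 3 × 1.9014 = 9.3196

9.320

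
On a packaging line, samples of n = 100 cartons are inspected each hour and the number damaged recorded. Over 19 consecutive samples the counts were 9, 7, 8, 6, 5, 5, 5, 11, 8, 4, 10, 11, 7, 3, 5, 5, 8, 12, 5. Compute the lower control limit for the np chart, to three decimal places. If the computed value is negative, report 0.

0.000

p̄ = Σdᵢ / (k·n) = 134 / (19 × 100) = 0.07053
LCL = np̄ − 3·√(np̄(1−p̄)) = 7.0526 − 3 × 2.5603 = -0.6283 → 0 (negative, so LCL = 0)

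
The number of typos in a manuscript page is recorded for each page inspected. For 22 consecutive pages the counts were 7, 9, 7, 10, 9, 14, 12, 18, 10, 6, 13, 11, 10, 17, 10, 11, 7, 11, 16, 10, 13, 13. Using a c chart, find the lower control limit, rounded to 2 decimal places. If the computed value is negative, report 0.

1.10

c̄ = (7 + 9 + 7 + 10 + 9 + 14 + 12 + 18 + 10 + 6 + 13 + 11 + 10 + 17 + 10 + 11 + 7 + 11 + 16 + 10 + 13 + 13) / 22 = 244 / 22 = 11.0909
LCL = c̄ − 3√c̄ = 11.0909 − 3 × 3.3303 = 1.1000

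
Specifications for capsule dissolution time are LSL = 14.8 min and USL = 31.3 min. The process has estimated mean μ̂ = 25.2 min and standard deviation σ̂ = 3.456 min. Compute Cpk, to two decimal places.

0.59

Cpu = (USL − μ̂) / (3σ̂) = (31.3 − 25.2) / (3 × 3.456) = 0.5883; Cpl = (μ̂ − LSL) / (3σ̂) = (25.2 − 14.8) / (3 × 3.456) = 1.0031; Cpk = min(Cpu, Cpl) = 0.5883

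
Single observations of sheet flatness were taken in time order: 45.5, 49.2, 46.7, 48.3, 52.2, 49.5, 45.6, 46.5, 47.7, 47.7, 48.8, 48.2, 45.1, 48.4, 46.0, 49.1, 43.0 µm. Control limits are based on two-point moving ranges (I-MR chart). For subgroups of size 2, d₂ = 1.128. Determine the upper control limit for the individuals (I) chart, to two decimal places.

54.17

X̄ = (45.5 + 49.2 + 46.7 + 48.3 + 52.2 + 49.5 + 45.6 + 46.5 + 47.7 + 47.7 + 48.8 + 48.2 + 45.1 + 48.4 + 46.0 + 49.1 + 43.0) / 17 = 47.5000
Moving ranges: 3.7, 2.5, 1.6, 3.9, 2.7, 3.9, 0.9, 1.2, 0.0, 1.1, 0.6, 3.1, 3.3, 2.4, 3.1, 6.1; M̄R̄ = 40.1000 / 16 = 2.5063
UCL = X̄ + 3·M̄R̄/d₂ = 47.5000 + 3 × 2.5063 / 1.128 = 54.1656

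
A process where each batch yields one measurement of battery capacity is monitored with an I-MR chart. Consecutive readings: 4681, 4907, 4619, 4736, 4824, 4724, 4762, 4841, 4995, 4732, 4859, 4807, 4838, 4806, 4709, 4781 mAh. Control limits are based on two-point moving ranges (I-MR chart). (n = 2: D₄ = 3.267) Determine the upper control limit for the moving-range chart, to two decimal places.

384.20

Moving ranges: 226, 288, 117, 88, 100, 38, 79, 154, 263, 127, 52, 31, 32, 97, 72; M̄R̄ = 1764.0000 / 15 = 117.6000
UCL_MR = D₄·M̄R̄ = 3.267 × 117.6000 = 384.1992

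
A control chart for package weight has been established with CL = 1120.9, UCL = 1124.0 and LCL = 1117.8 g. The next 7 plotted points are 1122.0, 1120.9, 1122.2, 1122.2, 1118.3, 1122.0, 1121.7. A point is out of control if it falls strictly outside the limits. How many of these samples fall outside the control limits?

0

All 7 points lie within [1117.8, 1124.0].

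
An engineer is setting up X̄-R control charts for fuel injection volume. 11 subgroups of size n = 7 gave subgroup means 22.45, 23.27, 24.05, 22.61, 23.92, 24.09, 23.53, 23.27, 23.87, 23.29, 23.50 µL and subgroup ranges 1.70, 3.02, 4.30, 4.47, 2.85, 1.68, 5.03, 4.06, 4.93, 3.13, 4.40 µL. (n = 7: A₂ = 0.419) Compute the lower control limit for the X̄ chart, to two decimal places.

21.93

X̄̄ = (22.45 + 23.27 + 24.05 + 22.61 + 23.92 + 24.09 + 23.53 + 23.27 + 23.87 + 23.29 + 23.50) / 11 = 257.8500 / 11 = 23.4409
R̄ = (1.70 + 3.02 + 4.30 + 4.47 + 2.85 + 1.68 + 5.03 + 4.06 + 4.93 + 3.13 + 4.40) / 11 = 39.5700 / 11 = 3.5973
LCL = X̄̄ − A₂·R̄ = 23.4409 − 0.419 × 3.5973 = 21.9337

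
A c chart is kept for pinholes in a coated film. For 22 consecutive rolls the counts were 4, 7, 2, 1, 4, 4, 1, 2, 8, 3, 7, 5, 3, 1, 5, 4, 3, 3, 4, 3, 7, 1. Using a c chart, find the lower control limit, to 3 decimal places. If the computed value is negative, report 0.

c̄ = (4 + 7 + 2 + 1 + 4 + 4 + 1 + 2 + 8 + 3 + 7 + 5 + 3 + 1 + 5 + 4 + 3 + 3 + 4 + 3 + 7 + 1) / 22 = 82 / 22 = 3.7273
LCL = c̄ − 3√c̄ = 3.7273 − 3 × 1.9306 = -2.0646 → 0 (cannot be negative)

0.000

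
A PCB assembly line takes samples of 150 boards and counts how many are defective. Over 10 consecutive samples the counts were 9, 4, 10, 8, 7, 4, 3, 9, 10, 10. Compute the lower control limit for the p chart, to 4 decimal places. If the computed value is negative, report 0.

0.0000

p̄ = Σdᵢ / (k·n) = 74 / (10 × 150) = 0.04933
LCL = p̄ − 3·√(p̄(1−p̄)/n) = 0.04933 − 3 × 0.01768 = -0.00371 → 0 (negative, so LCL = 0)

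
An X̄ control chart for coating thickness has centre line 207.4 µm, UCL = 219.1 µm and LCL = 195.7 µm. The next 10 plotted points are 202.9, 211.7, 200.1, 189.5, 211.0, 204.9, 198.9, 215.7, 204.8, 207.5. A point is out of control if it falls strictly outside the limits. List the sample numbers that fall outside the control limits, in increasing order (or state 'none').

Compare each point to [195.7, 219.1]: sample 4 = 189.5 < LCL.

4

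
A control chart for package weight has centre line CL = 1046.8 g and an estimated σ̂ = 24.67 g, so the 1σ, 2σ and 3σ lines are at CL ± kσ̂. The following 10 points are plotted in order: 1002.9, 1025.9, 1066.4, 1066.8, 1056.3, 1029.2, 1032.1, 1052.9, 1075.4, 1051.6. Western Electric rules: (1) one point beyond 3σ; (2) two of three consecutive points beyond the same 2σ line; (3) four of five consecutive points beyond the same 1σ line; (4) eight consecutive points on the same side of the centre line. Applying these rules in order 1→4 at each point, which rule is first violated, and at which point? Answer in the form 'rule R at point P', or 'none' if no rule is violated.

none

Zone of each point (C = within 1σ̂, B = 1σ̂–2σ̂, A = 2σ̂–3σ̂, * = beyond 3σ̂; sign = side of CL): 1:-B, 2:-C, 3:+C, 4:+C, 5:+C, 6:-C, 7:-C, 8:+C, 9:+B, 10:+C
No rule fires across all 10 points.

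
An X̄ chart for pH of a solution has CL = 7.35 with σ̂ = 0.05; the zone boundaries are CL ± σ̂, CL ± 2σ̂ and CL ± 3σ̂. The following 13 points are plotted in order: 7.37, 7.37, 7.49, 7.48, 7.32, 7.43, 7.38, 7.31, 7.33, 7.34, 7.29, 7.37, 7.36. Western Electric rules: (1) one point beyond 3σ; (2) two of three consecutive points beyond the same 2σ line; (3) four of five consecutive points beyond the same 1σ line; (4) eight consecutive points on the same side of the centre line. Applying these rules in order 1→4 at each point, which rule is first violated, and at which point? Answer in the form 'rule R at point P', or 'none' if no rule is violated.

Zone of each point (C = within 1σ̂, B = 1σ̂–2σ̂, A = 2σ̂–3σ̂, * = beyond 3σ̂; sign = side of CL): 1:+C, 2:+C, 3:+A, 4:+A, 5:-C, 6:+B, 7:+C, 8:-C, 9:-C, 10:-C, 11:-B, 12:+C, 13:+C
Rule 2 (two of three consecutive points beyond the same 2σ limit) is satisfied at point 4.

rule 2 at point 4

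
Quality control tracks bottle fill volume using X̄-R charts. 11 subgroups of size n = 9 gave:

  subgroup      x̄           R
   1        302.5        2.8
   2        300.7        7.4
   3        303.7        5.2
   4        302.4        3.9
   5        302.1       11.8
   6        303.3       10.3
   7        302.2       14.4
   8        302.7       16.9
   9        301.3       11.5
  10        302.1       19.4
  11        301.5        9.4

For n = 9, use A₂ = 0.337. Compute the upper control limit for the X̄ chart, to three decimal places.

X̄̄ = (302.5 + 300.7 + 303.7 + 302.4 + 302.1 + 303.3 + 302.2 + 302.7 + 301.3 + 302.1 + 301.5) / 11 = 3324.5000 / 11 = 302.2273
R̄ = (2.8 + 7.4 + 5.2 + 3.9 + 11.8 + 10.3 + 14.4 + 16.9 + 11.5 + 19.4 + 9.4) / 11 = 113.0000 / 11 = 10.2727
UCL = X̄̄ + A₂·R̄ = 302.2273 + 0.337 × 10.2727 = 305.6892

305.689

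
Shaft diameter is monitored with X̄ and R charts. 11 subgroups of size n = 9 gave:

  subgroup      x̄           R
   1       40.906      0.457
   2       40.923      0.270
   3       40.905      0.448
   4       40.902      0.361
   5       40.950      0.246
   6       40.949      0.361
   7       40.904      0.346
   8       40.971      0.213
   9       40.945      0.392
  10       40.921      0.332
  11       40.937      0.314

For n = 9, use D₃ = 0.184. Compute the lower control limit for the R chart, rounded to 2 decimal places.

R̄ = (0.457 + 0.270 + 0.448 + 0.361 + 0.246 + 0.361 + 0.346 + 0.213 + 0.392 + 0.332 + 0.314) / 11 = 3.7400 / 11 = 0.3400
LCL_R = D₃·R̄ = 0.184 × 0.3400 = 0.0626

0.06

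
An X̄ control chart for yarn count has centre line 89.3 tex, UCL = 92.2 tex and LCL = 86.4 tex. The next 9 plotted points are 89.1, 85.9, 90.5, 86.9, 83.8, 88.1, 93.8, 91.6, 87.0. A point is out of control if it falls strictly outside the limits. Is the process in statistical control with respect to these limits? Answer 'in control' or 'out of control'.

Compare each point to [86.4, 92.2]: sample 2 = 85.9 < LCL; sample 5 = 83.8 < LCL; sample 7 = 93.8 > UCL.

out of control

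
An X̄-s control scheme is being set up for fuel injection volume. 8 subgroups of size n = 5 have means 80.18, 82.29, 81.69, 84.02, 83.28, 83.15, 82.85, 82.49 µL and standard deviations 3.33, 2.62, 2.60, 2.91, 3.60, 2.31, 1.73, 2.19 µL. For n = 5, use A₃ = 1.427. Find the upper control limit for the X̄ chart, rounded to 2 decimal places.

X̄̄ = (80.18 + 82.29 + 81.69 + 84.02 + 83.28 + 83.15 + 82.85 + 82.49) / 8 = 82.4938
s̄ = (3.33 + 2.62 + 2.60 + 2.91 + 3.60 + 2.31 + 1.73 + 2.19) / 8 = 2.6612
UCL = X̄̄ + A₃·s̄ = 82.4938 + 1.427 × 2.6612 = 86.2914

86.29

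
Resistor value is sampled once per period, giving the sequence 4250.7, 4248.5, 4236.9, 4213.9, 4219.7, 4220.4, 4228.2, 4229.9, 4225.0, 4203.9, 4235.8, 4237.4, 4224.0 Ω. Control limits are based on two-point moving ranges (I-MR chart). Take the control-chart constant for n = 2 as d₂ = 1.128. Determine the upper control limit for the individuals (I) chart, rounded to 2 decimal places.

4256.65

X̄ = (4250.7 + 4248.5 + 4236.9 + 4213.9 + 4219.7 + 4220.4 + 4228.2 + 4229.9 + 4225.0 + 4203.9 + 4235.8 + 4237.4 + 4224.0) / 13 = 4228.7923
Moving ranges: 2.2, 11.6, 23.0, 5.8, 0.7, 7.8, 1.7, 4.9, 21.1, 31.9, 1.6, 13.4; M̄R̄ = 125.7000 / 12 = 10.4750
UCL = X̄ + 3·M̄R̄/d₂ = 4228.7923 + 3 × 10.4750 / 1.128 = 4256.6514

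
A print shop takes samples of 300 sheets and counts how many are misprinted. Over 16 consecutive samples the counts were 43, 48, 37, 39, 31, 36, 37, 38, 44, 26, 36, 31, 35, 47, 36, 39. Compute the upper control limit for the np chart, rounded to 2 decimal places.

54.91

p̄ = Σdᵢ / (k·n) = 603 / (16 × 300) = 0.12562
UCL = np̄ + 3·√(np̄(1−p̄)) = 37.6875 + 3 × √(37.6875×0.87438) = 37.6875 + 3 × 5.7405 = 54.9089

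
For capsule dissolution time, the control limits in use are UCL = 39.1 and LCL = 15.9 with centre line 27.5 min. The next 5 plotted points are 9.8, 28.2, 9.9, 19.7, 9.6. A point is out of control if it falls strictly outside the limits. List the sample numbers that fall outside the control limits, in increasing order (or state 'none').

1, 3, 5

Compare each point to [15.9, 39.1]: sample 1 = 9.8 < LCL; sample 3 = 9.9 < LCL; sample 5 = 9.6 < LCL.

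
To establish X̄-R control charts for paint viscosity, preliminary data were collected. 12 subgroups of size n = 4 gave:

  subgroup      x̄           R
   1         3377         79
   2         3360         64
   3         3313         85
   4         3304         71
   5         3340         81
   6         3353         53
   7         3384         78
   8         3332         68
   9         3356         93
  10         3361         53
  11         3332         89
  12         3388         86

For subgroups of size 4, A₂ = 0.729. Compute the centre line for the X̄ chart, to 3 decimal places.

X̄̄ = (3377 + 3360 + 3313 + 3304 + 3340 + 3353 + 3384 + 3332 + 3356 + 3361 + 3332 + 3388) / 12 = 40200.0000 / 12 = 3350.0000
CL = X̄̄ = 3350.0000

3350.000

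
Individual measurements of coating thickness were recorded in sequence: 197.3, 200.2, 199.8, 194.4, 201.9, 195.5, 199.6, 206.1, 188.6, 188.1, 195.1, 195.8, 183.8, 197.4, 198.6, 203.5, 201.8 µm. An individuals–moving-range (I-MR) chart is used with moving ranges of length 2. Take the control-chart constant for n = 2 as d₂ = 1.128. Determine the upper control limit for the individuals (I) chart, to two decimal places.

212.25

X̄ = (197.3 + 200.2 + 199.8 + 194.4 + 201.9 + 195.5 + 199.6 + 206.1 + 188.6 + 188.1 + 195.1 + 195.8 + 183.8 + 197.4 + 198.6 + 203.5 + 201.8) / 17 = 196.9118
Moving ranges: 2.9, 0.4, 5.4, 7.5, 6.4, 4.1, 6.5, 17.5, 0.5, 7.0, 0.7, 12.0, 13.6, 1.2, 4.9, 1.7; M̄R̄ = 92.3000 / 16 = 5.7687
UCL = X̄ + 3·M̄R̄/d₂ = 196.9118 + 3 × 5.7687 / 1.128 = 212.2542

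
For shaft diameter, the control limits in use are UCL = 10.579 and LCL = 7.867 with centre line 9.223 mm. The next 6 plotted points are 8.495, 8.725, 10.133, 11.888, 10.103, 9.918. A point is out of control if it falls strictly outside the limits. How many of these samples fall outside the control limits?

Compare each point to [7.867, 10.579]: sample 4 = 11.888 > UCL.

1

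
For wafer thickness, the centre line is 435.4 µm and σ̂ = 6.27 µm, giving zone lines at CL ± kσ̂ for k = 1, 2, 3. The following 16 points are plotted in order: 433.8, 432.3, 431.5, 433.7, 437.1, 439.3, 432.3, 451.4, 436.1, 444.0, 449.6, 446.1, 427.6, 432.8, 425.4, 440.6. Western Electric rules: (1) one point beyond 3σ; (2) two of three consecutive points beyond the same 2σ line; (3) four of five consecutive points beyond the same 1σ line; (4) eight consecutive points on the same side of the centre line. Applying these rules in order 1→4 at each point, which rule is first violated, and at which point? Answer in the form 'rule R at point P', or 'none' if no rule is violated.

Zone of each point (C = within 1σ̂, B = 1σ̂–2σ̂, A = 2σ̂–3σ̂, * = beyond 3σ̂; sign = side of CL): 1:-C, 2:-C, 3:-C, 4:-C, 5:+C, 6:+C, 7:-C, 8:+A, 9:+C, 10:+B, 11:+A, 12:+B, 13:-B, 14:-C, 15:-B, 16:+C
Rule 3 (four of five consecutive points beyond the same 1σ limit) is satisfied at point 12.

rule 3 at point 12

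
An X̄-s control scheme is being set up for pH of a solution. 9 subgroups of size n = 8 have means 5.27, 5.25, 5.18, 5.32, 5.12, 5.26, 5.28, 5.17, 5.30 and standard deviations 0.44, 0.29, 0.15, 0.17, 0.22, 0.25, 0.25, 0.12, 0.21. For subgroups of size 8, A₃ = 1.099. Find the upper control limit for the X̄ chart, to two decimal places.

5.50

X̄̄ = (5.27 + 5.25 + 5.18 + 5.32 + 5.12 + 5.26 + 5.28 + 5.17 + 5.30) / 9 = 5.2389
s̄ = (0.44 + 0.29 + 0.15 + 0.17 + 0.22 + 0.25 + 0.25 + 0.12 + 0.21) / 9 = 0.2333
UCL = X̄̄ + A₃·s̄ = 5.2389 + 1.099 × 0.2333 = 5.4953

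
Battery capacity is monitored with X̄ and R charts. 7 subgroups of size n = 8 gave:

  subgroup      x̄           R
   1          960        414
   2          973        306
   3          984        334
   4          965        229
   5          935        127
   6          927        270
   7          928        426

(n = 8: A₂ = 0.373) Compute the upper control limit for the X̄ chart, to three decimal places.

1065.363

X̄̄ = (960 + 973 + 984 + 965 + 935 + 927 + 928) / 7 = 6672.0000 / 7 = 953.1429
R̄ = (414 + 306 + 334 + 229 + 127 + 270 + 426) / 7 = 2106.0000 / 7 = 300.8571
UCL = X̄̄ + A₂·R̄ = 953.1429 + 0.373 × 300.8571 = 1065.3626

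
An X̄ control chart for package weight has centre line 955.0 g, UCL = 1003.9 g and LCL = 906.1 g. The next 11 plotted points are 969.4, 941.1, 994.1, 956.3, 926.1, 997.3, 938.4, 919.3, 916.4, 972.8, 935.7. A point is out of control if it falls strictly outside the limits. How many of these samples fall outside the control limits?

All 11 points lie within [906.1, 1003.9].

0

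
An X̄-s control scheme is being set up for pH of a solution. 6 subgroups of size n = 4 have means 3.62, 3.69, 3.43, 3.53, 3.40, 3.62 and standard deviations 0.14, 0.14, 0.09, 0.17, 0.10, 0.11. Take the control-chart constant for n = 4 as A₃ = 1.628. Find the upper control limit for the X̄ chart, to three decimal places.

3.752

X̄̄ = (3.62 + 3.69 + 3.43 + 3.53 + 3.40 + 3.62) / 6 = 3.5483
s̄ = (0.14 + 0.14 + 0.09 + 0.17 + 0.10 + 0.11) / 6 = 0.1250
UCL = X̄̄ + A₃·s̄ = 3.5483 + 1.628 × 0.1250 = 3.7518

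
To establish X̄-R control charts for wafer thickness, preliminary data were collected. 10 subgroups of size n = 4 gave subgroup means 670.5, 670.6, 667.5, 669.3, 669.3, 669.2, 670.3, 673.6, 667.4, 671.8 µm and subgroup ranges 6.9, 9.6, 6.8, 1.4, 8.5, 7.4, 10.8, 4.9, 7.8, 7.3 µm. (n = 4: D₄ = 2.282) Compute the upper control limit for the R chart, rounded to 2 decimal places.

R̄ = (6.9 + 9.6 + 6.8 + 1.4 + 8.5 + 7.4 + 10.8 + 4.9 + 7.8 + 7.3) / 10 = 71.4000 / 10 = 7.1400
UCL_R = D₄·R̄ = 2.282 × 7.1400 = 16.2935

16.29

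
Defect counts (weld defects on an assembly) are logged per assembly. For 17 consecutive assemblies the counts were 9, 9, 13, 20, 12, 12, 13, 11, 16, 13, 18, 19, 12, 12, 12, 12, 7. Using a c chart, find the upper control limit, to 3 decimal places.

23.733

c̄ = (9 + 9 + 13 + 20 + 12 + 12 + 13 + 11 + 16 + 13 + 18 + 19 + 12 + 12 + 12 + 12 + 7) / 17 = 220 / 17 = 12.9412
UCL = c̄ + 3√c̄ = 12.9412 + 3 × √12.9412 = 12.9412 + 3 × 3.5974 = 23.7333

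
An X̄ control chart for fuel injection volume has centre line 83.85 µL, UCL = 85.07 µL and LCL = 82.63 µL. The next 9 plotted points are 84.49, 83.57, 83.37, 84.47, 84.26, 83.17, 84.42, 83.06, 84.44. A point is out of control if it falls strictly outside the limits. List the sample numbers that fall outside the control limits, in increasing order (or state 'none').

All 9 points lie within [82.63, 85.07].

none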